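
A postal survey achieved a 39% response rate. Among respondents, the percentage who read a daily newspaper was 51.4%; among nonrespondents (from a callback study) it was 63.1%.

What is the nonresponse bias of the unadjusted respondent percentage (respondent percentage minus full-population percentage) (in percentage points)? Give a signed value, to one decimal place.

-7.1 percentage points

Nonresponse fraction = 1 − 0.39 = 0.61.
Bias = (nonresponse fraction) × (respondent percentage − nonrespondent percentage)
     = 0.61 × (51.4 − 63.1) = 0.61 × -11.7 = -7.137.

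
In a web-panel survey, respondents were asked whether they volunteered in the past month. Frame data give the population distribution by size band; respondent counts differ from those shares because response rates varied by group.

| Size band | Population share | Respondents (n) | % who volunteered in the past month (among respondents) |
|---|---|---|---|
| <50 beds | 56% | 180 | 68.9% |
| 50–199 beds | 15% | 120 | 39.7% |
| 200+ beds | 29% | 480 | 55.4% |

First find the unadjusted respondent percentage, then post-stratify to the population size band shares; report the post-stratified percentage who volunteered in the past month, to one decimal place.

Unadjusted (pooled respondent) estimate weights by respondent counts:
  (180/780)×68.9 + (120/780)×39.7 + (480/780)×55.4 = 56.1%
Post-stratifying to population shares instead:
  0.56×68.9 + 0.15×39.7 + 0.29×55.4 = 60.605%

60.6%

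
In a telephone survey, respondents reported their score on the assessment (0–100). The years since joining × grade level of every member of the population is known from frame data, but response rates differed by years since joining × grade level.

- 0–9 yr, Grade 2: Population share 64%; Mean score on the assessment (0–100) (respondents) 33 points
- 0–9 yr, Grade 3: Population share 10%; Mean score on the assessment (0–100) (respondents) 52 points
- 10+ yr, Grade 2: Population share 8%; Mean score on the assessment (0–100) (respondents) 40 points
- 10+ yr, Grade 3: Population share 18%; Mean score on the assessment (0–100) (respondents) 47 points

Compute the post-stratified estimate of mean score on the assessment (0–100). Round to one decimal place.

Post-stratification weights by population share, not respondent share:
  0–9 yr, Grade 2: 0.64 × 33 = 21.12
  0–9 yr, Grade 3: 0.1 × 52 = 5.2
  10+ yr, Grade 2: 0.08 × 40 = 3.2
  10+ yr, Grade 3: 0.18 × 47 = 8.46
Post-stratified estimate = 37.98 → 38.0.

38.0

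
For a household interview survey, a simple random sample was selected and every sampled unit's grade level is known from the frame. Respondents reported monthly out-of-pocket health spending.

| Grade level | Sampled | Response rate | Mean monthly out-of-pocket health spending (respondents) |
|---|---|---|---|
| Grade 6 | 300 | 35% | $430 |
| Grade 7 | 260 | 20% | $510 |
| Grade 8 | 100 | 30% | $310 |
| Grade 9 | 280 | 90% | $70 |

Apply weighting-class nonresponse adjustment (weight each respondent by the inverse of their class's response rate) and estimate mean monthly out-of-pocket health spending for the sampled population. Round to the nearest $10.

$330

Inverse-response-rate weighting restores each class to its sampled count, so class totals weight by n_sampled:
  Grade 6: 300 × 430 = 129,000
  Grade 7: 260 × 510 = 132,600
  Grade 8: 100 × 310 = 31,000
  Grade 9: 280 × 70 = 19,600
Adjusted estimate = 312,200 / 940 = 332.128 → $330.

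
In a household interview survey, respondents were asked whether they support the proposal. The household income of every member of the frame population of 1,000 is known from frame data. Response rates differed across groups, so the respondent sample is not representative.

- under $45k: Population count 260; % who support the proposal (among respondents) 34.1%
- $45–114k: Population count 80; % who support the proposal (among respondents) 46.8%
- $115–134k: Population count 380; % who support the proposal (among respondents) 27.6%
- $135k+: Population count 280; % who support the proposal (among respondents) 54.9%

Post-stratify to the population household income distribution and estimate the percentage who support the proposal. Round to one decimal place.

Weight each group's respondent value by its population share:
  under $45k: (260/1,000) × 34.1 = 8.866
  $45–114k: (80/1,000) × 46.8 = 3.744
  $115–134k: (380/1,000) × 27.6 = 10.488
  $135k+: (280/1,000) × 54.9 = 15.372
Post-stratified estimate = 38.47 → 38.5%.

38.5%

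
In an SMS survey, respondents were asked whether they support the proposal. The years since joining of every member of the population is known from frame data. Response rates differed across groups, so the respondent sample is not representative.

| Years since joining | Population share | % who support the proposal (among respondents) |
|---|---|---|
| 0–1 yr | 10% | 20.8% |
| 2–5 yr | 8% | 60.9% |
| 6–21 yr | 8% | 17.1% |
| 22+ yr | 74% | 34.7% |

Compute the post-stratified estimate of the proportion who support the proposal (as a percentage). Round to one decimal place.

34.0%

Weight each group's respondent value by its population share:
  0–1 yr: 0.1 × 20.8 = 2.08
  2–5 yr: 0.08 × 60.9 = 4.872
  6–21 yr: 0.08 × 17.1 = 1.368
  22+ yr: 0.74 × 34.7 = 25.678
Post-stratified estimate = 33.998 → 34.0%.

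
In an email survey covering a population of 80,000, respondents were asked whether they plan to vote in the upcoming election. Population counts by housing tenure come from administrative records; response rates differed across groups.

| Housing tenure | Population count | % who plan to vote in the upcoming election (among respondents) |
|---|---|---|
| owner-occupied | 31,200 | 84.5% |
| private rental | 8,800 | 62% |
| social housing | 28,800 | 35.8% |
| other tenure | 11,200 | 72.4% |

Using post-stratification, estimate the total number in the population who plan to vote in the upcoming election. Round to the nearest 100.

50,200

Apply each group's respondent rate to its population count:
  owner-occupied: 31,200 × 84.5% = 26,364
  private rental: 8,800 × 62% = 5456
  social housing: 28,800 × 35.8% = 10310.4
  other tenure: 11,200 × 72.4% = 8108.8
Estimated total = 50239.2 → 50,200.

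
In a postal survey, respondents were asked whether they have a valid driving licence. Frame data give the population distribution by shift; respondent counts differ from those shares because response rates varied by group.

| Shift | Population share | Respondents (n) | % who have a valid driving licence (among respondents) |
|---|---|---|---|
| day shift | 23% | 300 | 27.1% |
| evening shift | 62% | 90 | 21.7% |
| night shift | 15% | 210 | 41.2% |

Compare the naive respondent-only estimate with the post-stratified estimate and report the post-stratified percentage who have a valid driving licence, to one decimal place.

Unadjusted (pooled respondent) estimate weights by respondent counts:
  (300/600)×27.1 + (90/600)×21.7 + (210/600)×41.2 = 31.225%
Reweighting by population shift shares:
  0.23×27.1 + 0.62×21.7 + 0.15×41.2 = 25.867%

25.9%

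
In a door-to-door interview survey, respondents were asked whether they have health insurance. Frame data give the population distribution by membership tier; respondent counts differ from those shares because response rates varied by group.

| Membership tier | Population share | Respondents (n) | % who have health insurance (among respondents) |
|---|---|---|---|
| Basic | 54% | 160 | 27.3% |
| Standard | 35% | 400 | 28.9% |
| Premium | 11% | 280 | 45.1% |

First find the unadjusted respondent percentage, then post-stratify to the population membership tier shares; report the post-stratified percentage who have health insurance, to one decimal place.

29.8%

Without adjustment, the pooled respondent share is:
  (160/840)×27.3 + (400/840)×28.9 + (280/840)×45.1 = 33.9952%
Reweighting by population membership tier shares:
  0.54×27.3 + 0.35×28.9 + 0.11×45.1 = 29.818%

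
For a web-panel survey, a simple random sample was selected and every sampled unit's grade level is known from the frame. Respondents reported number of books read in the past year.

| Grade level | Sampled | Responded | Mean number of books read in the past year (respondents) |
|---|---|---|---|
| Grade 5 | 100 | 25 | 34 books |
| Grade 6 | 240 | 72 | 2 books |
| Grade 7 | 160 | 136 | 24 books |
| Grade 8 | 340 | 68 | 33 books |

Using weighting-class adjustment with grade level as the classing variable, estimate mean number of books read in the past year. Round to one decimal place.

Response rates by class: Grade 5 25/100 = 25%, Grade 6 72/240 = 30%, Grade 7 136/160 = 85%, Grade 8 68/340 = 20%.
Inverse-response-rate weighting restores each class to its sampled count, so class totals weight by n_sampled:
  Grade 5: 100 × 34 = 3400
  Grade 6: 240 × 2 = 480
  Grade 7: 160 × 24 = 3840
  Grade 8: 340 × 33 = 11,220
Adjusted estimate = 18,940 / 840 = 22.5476 → 22.5.

22.5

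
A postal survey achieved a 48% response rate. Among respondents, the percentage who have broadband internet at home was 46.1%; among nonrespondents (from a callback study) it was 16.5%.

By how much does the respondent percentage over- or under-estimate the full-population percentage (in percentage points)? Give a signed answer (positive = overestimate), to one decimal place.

Nonresponse fraction = 1 − 0.48 = 0.52.
Bias = (nonresponse fraction) × (respondent percentage − nonrespondent percentage)
     = 0.52 × (46.1 − 16.5) = 0.52 × 29.6 = 15.392.

+15.4 percentage points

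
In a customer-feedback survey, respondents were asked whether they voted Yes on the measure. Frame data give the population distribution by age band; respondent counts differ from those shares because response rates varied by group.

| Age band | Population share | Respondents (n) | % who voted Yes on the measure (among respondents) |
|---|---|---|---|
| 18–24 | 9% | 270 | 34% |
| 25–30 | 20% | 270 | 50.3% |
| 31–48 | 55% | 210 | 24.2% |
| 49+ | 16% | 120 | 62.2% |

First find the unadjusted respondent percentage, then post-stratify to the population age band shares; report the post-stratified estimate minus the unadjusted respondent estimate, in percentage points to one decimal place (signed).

Without adjustment, the pooled respondent share is:
  (270/870)×34 + (270/870)×50.3 + (210/870)×24.2 + (120/870)×62.2 = 40.5828%
Post-stratifying to population shares instead:
  0.09×34 + 0.2×50.3 + 0.55×24.2 + 0.16×62.2 = 36.382%
Difference = 36.382 − 40.5828 = -4.2008 pp.

-4.2 percentage points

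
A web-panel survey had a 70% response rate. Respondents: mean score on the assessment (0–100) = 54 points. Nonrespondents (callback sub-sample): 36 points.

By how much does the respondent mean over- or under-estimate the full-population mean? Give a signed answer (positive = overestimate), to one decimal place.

+5.4

Nonresponse fraction = 1 − 0.7 = 0.3.
Bias = (nonresponse fraction) × (respondent mean − nonrespondent mean)
     = 0.3 × (54 − 36) = 0.3 × 18 = 5.4.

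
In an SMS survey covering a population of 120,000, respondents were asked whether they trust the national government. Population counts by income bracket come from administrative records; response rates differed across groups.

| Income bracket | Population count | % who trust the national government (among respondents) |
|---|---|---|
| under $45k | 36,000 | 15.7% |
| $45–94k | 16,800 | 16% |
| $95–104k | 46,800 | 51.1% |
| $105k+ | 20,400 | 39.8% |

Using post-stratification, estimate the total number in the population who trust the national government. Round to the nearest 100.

Estimated count per cell = population count × respondent percentage:
  under $45k: 36,000 × 15.7% = 5652
  $45–94k: 16,800 × 16% = 2688
  $95–104k: 46,800 × 51.1% = 23914.8
  $105k+: 20,400 × 39.8% = 8119.2
Estimated total = 40,374 → 40,400.

40,400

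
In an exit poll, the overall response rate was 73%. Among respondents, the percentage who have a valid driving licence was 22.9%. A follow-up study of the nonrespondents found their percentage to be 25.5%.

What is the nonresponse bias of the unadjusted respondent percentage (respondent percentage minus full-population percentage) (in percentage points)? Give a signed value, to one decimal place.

Nonresponse fraction = 1 − 0.73 = 0.27.
Bias = (nonresponse fraction) × (respondent percentage − nonrespondent percentage)
     = 0.27 × (22.9 − 25.5) = 0.27 × -2.6 = -0.702.

-0.7 percentage points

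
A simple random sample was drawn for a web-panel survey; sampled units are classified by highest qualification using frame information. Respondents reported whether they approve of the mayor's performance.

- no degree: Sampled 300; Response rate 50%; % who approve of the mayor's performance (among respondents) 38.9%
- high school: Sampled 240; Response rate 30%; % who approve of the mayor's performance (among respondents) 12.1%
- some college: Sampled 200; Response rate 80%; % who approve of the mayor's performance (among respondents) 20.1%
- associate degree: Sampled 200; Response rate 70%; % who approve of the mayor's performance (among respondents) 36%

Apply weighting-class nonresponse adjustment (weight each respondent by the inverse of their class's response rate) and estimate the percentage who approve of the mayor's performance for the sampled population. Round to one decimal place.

27.4%

With weight = n_sampled/n_responded per class, the weighted class total is n_sampled:
  no degree: 300 × 38.9 = 11,670
  high school: 240 × 12.1 = 2904
  some college: 200 × 20.1 = 4020
  associate degree: 200 × 36 = 7200
Adjusted estimate = 25,794 / 940 = 27.4404 → 27.4%.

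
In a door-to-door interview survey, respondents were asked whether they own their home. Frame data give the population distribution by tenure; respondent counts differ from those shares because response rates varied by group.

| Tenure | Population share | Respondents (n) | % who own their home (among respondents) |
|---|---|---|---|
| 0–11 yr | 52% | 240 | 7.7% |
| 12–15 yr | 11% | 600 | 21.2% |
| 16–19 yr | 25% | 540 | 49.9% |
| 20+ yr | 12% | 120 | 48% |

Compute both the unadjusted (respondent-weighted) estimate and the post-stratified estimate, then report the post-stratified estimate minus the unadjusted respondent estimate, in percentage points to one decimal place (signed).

-6.9 percentage points

Without adjustment, the pooled respondent share is:
  (240/1500)×7.7 + (600/1500)×21.2 + (540/1500)×49.9 + (120/1500)×48 = 31.516%
Post-stratifying to population shares instead:
  0.52×7.7 + 0.11×21.2 + 0.25×49.9 + 0.12×48 = 24.571%
Difference = 24.571 − 31.516 = -6.945 pp.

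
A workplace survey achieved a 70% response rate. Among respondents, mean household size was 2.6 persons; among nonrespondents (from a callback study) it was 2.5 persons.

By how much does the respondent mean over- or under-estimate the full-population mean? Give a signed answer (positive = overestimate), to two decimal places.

+0.03

Nonresponse fraction = 1 − 0.7 = 0.3.
Bias = (nonresponse fraction) × (respondent mean − nonrespondent mean)
     = 0.3 × (2.6 − 2.5) = 0.3 × 0.1 = 0.03.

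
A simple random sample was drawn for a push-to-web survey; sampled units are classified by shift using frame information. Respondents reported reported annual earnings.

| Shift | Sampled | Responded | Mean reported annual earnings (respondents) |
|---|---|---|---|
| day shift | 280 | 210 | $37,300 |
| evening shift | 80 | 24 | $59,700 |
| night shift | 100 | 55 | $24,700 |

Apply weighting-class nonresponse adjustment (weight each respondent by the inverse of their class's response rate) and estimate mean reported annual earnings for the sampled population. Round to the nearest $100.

$38,500

Class response rates: day shift 210/280 = 75%, evening shift 24/80 = 30%, night shift 55/100 = 55%.
Inverse-response-rate weighting restores each class to its sampled count, so class totals weight by n_sampled:
  day shift: 280 × 37,300 = 10,444,000
  evening shift: 80 × 59,700 = 4,776,000
  night shift: 100 × 24,700 = 2,470,000
Adjusted estimate = 17,690,000 / 460 = 38456.5 → $38,500.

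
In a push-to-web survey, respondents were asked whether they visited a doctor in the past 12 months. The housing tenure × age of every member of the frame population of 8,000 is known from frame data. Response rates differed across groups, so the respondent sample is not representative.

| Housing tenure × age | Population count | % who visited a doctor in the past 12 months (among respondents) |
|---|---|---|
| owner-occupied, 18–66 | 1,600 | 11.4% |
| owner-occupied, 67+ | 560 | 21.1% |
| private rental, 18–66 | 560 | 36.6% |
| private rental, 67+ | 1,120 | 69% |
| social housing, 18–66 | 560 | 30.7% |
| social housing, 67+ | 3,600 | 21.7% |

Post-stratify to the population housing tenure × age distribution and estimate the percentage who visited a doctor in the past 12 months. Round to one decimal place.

27.9%

Each cell contributes population-share × respondent value:
  owner-occupied, 18–66: (1,600/8,000) × 11.4 = 2.28
  owner-occupied, 67+: (560/8,000) × 21.1 = 1.477
  private rental, 18–66: (560/8,000) × 36.6 = 2.562
  private rental, 67+: (1,120/8,000) × 69 = 9.66
  social housing, 18–66: (560/8,000) × 30.7 = 2.149
  social housing, 67+: (3,600/8,000) × 21.7 = 9.765
Post-stratified estimate = 27.893 → 27.9%.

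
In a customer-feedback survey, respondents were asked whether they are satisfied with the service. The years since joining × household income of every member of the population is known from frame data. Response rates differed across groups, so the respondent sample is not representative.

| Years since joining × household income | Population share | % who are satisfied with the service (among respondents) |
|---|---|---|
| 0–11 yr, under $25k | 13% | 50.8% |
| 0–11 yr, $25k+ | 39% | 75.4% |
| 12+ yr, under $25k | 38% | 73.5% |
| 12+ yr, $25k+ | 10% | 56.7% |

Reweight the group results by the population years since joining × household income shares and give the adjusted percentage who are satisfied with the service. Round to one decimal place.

Reweight to the known years since joining × household income distribution:
  0–11 yr, under $25k: 0.13 × 50.8 = 6.604
  0–11 yr, $25k+: 0.39 × 75.4 = 29.406
  12+ yr, under $25k: 0.38 × 73.5 = 27.93
  12+ yr, $25k+: 0.1 × 56.7 = 5.67
Post-stratified estimate = 69.61 → 69.6%.

69.6%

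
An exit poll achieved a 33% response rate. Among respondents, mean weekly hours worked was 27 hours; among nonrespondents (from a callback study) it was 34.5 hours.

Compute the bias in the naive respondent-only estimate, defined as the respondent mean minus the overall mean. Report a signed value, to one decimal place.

Nonresponse fraction = 1 − 0.33 = 0.67.
Bias = (nonresponse fraction) × (respondent mean − nonrespondent mean)
     = 0.67 × (27 − 34.5) = 0.67 × -7.5 = -5.025.

-5.0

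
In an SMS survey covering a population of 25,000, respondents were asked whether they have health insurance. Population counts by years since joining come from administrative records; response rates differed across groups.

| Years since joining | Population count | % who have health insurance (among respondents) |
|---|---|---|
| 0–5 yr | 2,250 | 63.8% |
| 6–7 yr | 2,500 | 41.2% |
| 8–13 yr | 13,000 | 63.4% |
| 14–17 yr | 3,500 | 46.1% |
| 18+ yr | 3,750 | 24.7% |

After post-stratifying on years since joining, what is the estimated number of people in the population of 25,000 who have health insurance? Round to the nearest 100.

Apply each group's respondent rate to its population count:
  0–5 yr: 2,250 × 63.8% = 1435.5
  6–7 yr: 2,500 × 41.2% = 1030
  8–13 yr: 13,000 × 63.4% = 8242
  14–17 yr: 3,500 × 46.1% = 1613.5
  18+ yr: 3,750 × 24.7% = 926.25
Estimated total = 13247.2 → 13,200.

13,200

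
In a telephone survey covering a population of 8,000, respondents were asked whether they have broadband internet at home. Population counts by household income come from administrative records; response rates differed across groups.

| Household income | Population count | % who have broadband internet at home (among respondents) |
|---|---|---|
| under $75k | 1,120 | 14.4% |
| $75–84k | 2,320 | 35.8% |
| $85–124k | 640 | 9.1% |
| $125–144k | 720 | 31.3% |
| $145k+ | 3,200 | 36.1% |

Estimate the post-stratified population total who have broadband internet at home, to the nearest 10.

Estimated count per cell = population count × respondent percentage:
  under $75k: 1,120 × 14.4% = 161.28
  $75–84k: 2,320 × 35.8% = 830.56
  $85–124k: 640 × 9.1% = 58.24
  $125–144k: 720 × 31.3% = 225.36
  $145k+: 3,200 × 36.1% = 1155.2
Estimated total = 2430.64 → 2,430.

2,430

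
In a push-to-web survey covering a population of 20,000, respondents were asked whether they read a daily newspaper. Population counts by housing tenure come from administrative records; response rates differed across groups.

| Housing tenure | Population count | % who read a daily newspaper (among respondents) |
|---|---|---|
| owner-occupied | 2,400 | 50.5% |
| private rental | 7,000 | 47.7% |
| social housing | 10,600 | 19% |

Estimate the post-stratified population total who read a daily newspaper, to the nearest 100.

6,600

Each cell contributes its population count × the respondent rate:
  owner-occupied: 2,400 × 50.5% = 1212
  private rental: 7,000 × 47.7% = 3339
  social housing: 10,600 × 19% = 2014
Estimated total = 6565 → 6,600.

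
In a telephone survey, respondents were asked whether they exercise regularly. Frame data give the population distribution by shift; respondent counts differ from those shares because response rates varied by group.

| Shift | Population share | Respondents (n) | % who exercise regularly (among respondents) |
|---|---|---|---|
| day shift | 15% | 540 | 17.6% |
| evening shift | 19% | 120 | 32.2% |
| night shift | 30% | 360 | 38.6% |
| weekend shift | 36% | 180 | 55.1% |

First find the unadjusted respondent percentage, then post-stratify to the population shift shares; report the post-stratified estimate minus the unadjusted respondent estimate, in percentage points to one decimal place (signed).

Unadjusted (pooled respondent) estimate weights by respondent counts:
  (540/1200)×17.6 + (120/1200)×32.2 + (360/1200)×38.6 + (180/1200)×55.1 = 30.985%
Post-stratifying to population shares instead:
  0.15×17.6 + 0.19×32.2 + 0.3×38.6 + 0.36×55.1 = 40.174%
Difference = 40.174 − 30.985 = 9.189 pp.

+9.2 percentage points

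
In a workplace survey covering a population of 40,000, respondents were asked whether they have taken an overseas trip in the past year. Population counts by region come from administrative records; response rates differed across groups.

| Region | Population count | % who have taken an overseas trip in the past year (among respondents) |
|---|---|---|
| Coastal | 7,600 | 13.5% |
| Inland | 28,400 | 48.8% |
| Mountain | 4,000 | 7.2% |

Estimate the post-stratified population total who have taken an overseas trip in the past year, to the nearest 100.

15,200

Apply each group's respondent rate to its population count:
  Coastal: 7,600 × 13.5% = 1026
  Inland: 28,400 × 48.8% = 13859.2
  Mountain: 4,000 × 7.2% = 288
Estimated total = 15173.2 → 15,200.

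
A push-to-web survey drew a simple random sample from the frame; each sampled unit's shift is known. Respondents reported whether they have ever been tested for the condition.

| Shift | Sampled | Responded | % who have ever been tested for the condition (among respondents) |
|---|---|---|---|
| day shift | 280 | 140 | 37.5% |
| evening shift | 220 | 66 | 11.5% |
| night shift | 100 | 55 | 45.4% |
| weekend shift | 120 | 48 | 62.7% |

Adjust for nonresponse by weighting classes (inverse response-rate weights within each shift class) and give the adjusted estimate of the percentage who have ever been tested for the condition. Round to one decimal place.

34.9%

Response rates by class: day shift 140/280 = 50%, evening shift 66/220 = 30%, night shift 55/100 = 55%, weekend shift 48/120 = 40%.
Weighting each respondent by the inverse class response rate inflates each class back to its sampled size, so the class weight is n_sampled:
  day shift: 280 × 37.5 = 10,500
  evening shift: 220 × 11.5 = 2530
  night shift: 100 × 45.4 = 4540
  weekend shift: 120 × 62.7 = 7524
Adjusted estimate = 25,094 / 720 = 34.8528 → 34.9%.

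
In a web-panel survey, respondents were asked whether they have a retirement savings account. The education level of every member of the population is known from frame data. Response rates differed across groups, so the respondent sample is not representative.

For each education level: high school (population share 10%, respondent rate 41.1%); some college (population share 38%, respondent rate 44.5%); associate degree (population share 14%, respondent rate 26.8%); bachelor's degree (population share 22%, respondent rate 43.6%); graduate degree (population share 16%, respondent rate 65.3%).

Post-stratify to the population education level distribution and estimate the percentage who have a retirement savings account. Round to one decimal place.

44.8%

Weight each group's respondent value by its population share:
  high school: 0.1 × 41.1 = 4.11
  some college: 0.38 × 44.5 = 16.91
  associate degree: 0.14 × 26.8 = 3.752
  bachelor's degree: 0.22 × 43.6 = 9.592
  graduate degree: 0.16 × 65.3 = 10.448
Post-stratified estimate = 44.812 → 44.8%.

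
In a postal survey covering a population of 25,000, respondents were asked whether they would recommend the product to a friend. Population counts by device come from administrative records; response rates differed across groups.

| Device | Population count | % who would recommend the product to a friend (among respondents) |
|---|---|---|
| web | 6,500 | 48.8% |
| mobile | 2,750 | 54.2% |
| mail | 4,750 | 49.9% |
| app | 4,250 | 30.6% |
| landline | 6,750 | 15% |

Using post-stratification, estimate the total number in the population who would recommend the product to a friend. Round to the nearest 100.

Each cell contributes its population count × the respondent rate:
  web: 6,500 × 48.8% = 3172
  mobile: 2,750 × 54.2% = 1490.5
  mail: 4,750 × 49.9% = 2370.25
  app: 4,250 × 30.6% = 1300.5
  landline: 6,750 × 15% = 1012.5
Estimated total = 9345.75 → 9,300.

9,300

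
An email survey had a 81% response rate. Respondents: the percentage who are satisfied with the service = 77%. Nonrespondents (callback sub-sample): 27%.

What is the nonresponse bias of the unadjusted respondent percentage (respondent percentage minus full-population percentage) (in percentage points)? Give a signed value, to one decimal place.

+9.5 percentage points

Nonresponse fraction = 1 − 0.81 = 0.19.
Bias = (nonresponse fraction) × (respondent percentage − nonrespondent percentage)
     = 0.19 × (77 − 27) = 0.19 × 50 = 9.5.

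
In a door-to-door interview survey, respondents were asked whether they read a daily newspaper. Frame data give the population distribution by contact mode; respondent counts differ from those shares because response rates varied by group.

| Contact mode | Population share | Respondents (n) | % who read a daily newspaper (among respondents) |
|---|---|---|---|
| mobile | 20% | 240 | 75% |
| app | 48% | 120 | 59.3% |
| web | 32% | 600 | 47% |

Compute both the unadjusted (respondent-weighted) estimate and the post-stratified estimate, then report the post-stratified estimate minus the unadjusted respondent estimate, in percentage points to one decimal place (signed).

Unadjusted (pooled respondent) estimate weights by respondent counts:
  (240/960)×75 + (120/960)×59.3 + (600/960)×47 = 55.5375%
Post-stratified estimate weights by population shares:
  0.2×75 + 0.48×59.3 + 0.32×47 = 58.504%
Difference = 58.504 − 55.5375 = 2.9665 pp.

+3.0 percentage points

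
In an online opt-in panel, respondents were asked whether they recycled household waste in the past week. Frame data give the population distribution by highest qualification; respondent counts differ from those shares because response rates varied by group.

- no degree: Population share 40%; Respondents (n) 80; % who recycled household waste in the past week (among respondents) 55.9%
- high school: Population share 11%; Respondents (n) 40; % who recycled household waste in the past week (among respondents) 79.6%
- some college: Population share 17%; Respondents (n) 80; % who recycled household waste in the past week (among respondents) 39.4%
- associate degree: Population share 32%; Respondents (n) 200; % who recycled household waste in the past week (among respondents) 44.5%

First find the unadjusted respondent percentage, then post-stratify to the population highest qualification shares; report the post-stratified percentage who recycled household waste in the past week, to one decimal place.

52.1%

Unadjusted (pooled respondent) estimate weights by respondent counts:
  (80/400)×55.9 + (40/400)×79.6 + (80/400)×39.4 + (200/400)×44.5 = 49.27%
Post-stratified estimate weights by population shares:
  0.4×55.9 + 0.11×79.6 + 0.17×39.4 + 0.32×44.5 = 52.054%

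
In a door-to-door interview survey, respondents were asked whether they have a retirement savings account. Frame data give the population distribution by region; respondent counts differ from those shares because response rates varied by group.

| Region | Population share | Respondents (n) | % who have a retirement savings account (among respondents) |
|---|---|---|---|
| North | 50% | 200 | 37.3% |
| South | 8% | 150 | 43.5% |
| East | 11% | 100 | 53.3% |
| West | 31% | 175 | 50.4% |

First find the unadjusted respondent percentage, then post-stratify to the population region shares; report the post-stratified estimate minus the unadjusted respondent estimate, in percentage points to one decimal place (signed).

-1.4 percentage points

Unadjusted (pooled respondent) estimate weights by respondent counts:
  (200/625)×37.3 + (150/625)×43.5 + (100/625)×53.3 + (175/625)×50.4 = 45.016%
Reweighting by population region shares:
  0.5×37.3 + 0.08×43.5 + 0.11×53.3 + 0.31×50.4 = 43.617%
Difference = 43.617 − 45.016 = -1.399 pp.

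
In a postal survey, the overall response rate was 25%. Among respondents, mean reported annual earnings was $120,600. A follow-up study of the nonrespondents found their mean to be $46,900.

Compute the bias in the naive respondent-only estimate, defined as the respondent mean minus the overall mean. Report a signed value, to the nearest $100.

+$55,300

Nonresponse fraction = 1 − 0.25 = 0.75.
Bias = (nonresponse fraction) × (respondent mean − nonrespondent mean)
     = 0.75 × (120,600 − 46,900) = 0.75 × 73,700 = 55,275.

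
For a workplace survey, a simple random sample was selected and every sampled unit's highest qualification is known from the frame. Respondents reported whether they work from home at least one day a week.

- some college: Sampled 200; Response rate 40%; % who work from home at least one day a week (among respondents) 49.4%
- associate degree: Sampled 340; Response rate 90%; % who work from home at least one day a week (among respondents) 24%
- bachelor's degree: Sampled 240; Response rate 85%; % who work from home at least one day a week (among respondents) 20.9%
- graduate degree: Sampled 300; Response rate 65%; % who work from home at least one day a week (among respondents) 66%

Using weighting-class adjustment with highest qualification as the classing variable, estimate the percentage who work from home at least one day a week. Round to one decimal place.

Inverse-response-rate weighting restores each class to its sampled count, so class totals weight by n_sampled:
  some college: 200 × 49.4 = 9880
  associate degree: 340 × 24 = 8160
  bachelor's degree: 240 × 20.9 = 5016
  graduate degree: 300 × 66 = 19,800
Adjusted estimate = 42,856 / 1,080 = 39.6815 → 39.7%.

39.7%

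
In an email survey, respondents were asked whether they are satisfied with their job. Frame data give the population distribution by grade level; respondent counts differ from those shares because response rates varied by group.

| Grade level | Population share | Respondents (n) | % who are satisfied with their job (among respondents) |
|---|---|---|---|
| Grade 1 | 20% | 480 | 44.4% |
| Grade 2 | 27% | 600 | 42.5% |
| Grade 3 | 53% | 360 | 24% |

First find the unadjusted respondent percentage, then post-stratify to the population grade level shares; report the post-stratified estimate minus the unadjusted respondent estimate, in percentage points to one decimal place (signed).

-5.4 percentage points

Without adjustment, the pooled respondent share is:
  (480/1440)×44.4 + (600/1440)×42.5 + (360/1440)×24 = 38.5083%
Post-stratified estimate weights by population shares:
  0.2×44.4 + 0.27×42.5 + 0.53×24 = 33.075%
Difference = 33.075 − 38.5083 = -5.4333 pp.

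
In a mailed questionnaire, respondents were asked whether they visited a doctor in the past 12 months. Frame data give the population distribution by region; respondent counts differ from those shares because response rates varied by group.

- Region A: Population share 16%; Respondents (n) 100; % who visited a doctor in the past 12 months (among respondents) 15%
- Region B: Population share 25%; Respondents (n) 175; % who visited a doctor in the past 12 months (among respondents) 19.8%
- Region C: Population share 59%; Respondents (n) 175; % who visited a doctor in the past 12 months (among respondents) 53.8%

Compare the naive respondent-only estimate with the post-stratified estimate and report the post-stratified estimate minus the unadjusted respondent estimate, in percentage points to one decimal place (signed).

+7.1 percentage points

Naive respondent-only estimate (weights = respondent counts):
  (100/450)×15 + (175/450)×19.8 + (175/450)×53.8 = 31.9556%
Post-stratified estimate weights by population shares:
  0.16×15 + 0.25×19.8 + 0.59×53.8 = 39.092%
Difference = 39.092 − 31.9556 = 7.1364 pp.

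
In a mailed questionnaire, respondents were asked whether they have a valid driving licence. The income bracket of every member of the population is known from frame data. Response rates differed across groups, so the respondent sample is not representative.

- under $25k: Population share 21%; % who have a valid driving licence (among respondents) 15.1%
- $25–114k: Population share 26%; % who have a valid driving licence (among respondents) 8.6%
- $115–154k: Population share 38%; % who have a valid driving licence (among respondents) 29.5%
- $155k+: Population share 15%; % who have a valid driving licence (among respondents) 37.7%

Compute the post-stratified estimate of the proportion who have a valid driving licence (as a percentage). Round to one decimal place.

22.3%

Post-stratification weights by population share, not respondent share:
  under $25k: 0.21 × 15.1 = 3.171
  $25–114k: 0.26 × 8.6 = 2.236
  $115–154k: 0.38 × 29.5 = 11.21
  $155k+: 0.15 × 37.7 = 5.655
Post-stratified estimate = 22.272 → 22.3%.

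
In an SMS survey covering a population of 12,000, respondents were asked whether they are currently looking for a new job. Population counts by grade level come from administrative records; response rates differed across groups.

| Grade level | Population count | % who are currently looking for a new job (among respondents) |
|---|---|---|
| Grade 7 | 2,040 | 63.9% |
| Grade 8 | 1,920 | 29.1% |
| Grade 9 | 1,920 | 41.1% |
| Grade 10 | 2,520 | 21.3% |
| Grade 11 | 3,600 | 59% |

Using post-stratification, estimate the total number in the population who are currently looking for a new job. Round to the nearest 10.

5,310

Each cell contributes its population count × the respondent rate:
  Grade 7: 2,040 × 63.9% = 1303.56
  Grade 8: 1,920 × 29.1% = 558.72
  Grade 9: 1,920 × 41.1% = 789.12
  Grade 10: 2,520 × 21.3% = 536.76
  Grade 11: 3,600 × 59% = 2124
Estimated total = 5312.16 → 5,310.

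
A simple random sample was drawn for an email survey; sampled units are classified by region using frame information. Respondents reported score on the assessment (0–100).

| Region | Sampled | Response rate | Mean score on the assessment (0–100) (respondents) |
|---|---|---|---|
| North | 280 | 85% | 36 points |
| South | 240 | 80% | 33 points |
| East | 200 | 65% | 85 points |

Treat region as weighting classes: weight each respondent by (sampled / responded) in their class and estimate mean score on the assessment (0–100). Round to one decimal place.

48.6

Weighting each respondent by the inverse class response rate inflates each class back to its sampled size, so the class weight is n_sampled:
  North: 280 × 36 = 10,080
  South: 240 × 33 = 7920
  East: 200 × 85 = 17,000
Adjusted estimate = 35,000 / 720 = 48.6111 → 48.6.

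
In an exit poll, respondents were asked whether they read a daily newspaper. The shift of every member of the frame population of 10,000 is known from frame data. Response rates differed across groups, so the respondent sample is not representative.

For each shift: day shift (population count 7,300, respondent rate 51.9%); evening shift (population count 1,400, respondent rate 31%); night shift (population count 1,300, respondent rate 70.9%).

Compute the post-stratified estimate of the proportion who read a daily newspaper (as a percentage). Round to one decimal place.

Each cell contributes population-share × respondent value:
  day shift: (7,300/10,000) × 51.9 = 37.887
  evening shift: (1,400/10,000) × 31 = 4.34
  night shift: (1,300/10,000) × 70.9 = 9.217
Post-stratified estimate = 51.444 → 51.4%.

51.4%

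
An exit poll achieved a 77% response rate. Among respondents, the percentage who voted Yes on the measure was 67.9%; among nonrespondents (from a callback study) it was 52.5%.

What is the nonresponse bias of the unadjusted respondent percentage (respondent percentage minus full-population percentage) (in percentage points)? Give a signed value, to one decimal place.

+3.5 percentage points

Nonresponse fraction = 1 − 0.77 = 0.23.
Bias = (nonresponse fraction) × (respondent percentage − nonrespondent percentage)
     = 0.23 × (67.9 − 52.5) = 0.23 × 15.4 = 3.542.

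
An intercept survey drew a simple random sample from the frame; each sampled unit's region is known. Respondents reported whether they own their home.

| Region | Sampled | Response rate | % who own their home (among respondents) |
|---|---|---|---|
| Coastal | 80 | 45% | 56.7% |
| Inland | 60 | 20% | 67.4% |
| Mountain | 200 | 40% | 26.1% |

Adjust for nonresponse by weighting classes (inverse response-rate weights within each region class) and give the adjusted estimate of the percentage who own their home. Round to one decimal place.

40.6%

Each respondent's weight = sampled/responded in their class; summing within a class gives n_sampled, so:
  Coastal: 80 × 56.7 = 4536
  Inland: 60 × 67.4 = 4044
  Mountain: 200 × 26.1 = 5220
Adjusted estimate = 13,800 / 340 = 40.5882 → 40.6%.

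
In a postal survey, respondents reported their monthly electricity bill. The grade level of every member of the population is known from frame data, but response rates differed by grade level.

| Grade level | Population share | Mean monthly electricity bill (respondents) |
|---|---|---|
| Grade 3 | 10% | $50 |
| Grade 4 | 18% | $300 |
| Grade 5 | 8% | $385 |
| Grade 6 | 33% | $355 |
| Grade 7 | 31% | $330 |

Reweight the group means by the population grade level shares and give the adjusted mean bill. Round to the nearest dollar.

Reweight to the known grade level distribution:
  Grade 3: 0.1 × 50 = 5
  Grade 4: 0.18 × 300 = 54
  Grade 5: 0.08 × 385 = 30.8
  Grade 6: 0.33 × 355 = 117.15
  Grade 7: 0.31 × 330 = 102.3
Post-stratified estimate = 309.25 → $309.

$309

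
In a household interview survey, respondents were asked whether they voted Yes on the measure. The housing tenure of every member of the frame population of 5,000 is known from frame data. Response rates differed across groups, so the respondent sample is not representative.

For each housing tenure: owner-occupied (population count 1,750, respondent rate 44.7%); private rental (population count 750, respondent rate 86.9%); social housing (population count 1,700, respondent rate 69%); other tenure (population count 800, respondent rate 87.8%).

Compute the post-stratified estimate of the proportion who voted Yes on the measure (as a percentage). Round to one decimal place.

Weight each group's respondent value by its population share:
  owner-occupied: (1,750/5,000) × 44.7 = 15.645
  private rental: (750/5,000) × 86.9 = 13.035
  social housing: (1,700/5,000) × 69 = 23.46
  other tenure: (800/5,000) × 87.8 = 14.048
Post-stratified estimate = 66.188 → 66.2%.

66.2%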